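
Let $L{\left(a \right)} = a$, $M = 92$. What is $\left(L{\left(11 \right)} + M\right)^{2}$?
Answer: $10609$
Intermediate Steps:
$\left(L{\left(11 \right)} + M\right)^{2} = \left(11 + 92\right)^{2} = 103^{2} = 10609$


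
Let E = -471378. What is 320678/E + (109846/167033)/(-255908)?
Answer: -3426864713090345/5037272693662098 ≈ -0.68030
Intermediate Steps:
320678/E + (109846/167033)/(-255908) = 320678/(-471378) + (109846/167033)/(-255908) = 320678*(-1/471378) + (109846*(1/167033))*(-1/255908) = -160339/235689 + (109846/167033)*(-1/255908) = -160339/235689 - 54923/21372540482 = -3426864713090345/5037272693662098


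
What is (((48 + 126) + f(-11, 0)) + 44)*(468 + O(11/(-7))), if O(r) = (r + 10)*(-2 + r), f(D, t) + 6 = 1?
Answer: 4570341/49 ≈ 93272.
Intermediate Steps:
f(D, t) = -5 (f(D, t) = -6 + 1 = -5)
O(r) = (-2 + r)*(10 + r) (O(r) = (10 + r)*(-2 + r) = (-2 + r)*(10 + r))
(((48 + 126) + f(-11, 0)) + 44)*(468 + O(11/(-7))) = (((48 + 126) - 5) + 44)*(468 + (-20 + (11/(-7))**2 + 8*(11/(-7)))) = ((174 - 5) + 44)*(468 + (-20 + (11*(-1/7))**2 + 8*(11*(-1/7)))) = (169 + 44)*(468 + (-20 + (-11/7)**2 + 8*(-11/7))) = 213*(468 + (-20 + 121/49 - 88/7)) = 213*(468 - 1475/49) = 213*(21457/49) = 4570341/49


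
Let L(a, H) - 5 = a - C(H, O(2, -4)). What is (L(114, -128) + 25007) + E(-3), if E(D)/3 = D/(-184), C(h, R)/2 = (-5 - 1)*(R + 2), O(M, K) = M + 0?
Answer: 4632025/184 ≈ 25174.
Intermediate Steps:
O(M, K) = M
C(h, R) = -24 - 12*R (C(h, R) = 2*((-5 - 1)*(R + 2)) = 2*(-6*(2 + R)) = 2*(-12 - 6*R) = -24 - 12*R)
L(a, H) = 53 + a (L(a, H) = 5 + (a - (-24 - 12*2)) = 5 + (a - (-24 - 24)) = 5 + (a - 1*(-48)) = 5 + (a + 48) = 5 + (48 + a) = 53 + a)
E(D) = -3*D/184 (E(D) = 3*(D/(-184)) = 3*(D*(-1/184)) = 3*(-D/184) = -3*D/184)
(L(114, -128) + 25007) + E(-3) = ((53 + 114) + 25007) - 3/184*(-3) = (167 + 25007) + 9/184 = 25174 + 9/184 = 4632025/184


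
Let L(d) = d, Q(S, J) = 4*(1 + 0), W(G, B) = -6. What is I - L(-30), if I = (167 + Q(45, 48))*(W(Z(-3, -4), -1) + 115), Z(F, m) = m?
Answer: 18669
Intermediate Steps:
Q(S, J) = 4 (Q(S, J) = 4*1 = 4)
I = 18639 (I = (167 + 4)*(-6 + 115) = 171*109 = 18639)
I - L(-30) = 18639 - 1*(-30) = 18639 + 30 = 18669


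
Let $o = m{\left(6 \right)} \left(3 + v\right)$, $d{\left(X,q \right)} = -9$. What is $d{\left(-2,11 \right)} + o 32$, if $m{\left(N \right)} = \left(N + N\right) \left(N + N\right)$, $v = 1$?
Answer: $18423$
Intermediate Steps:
$m{\left(N \right)} = 4 N^{2}$ ($m{\left(N \right)} = 2 N 2 N = 4 N^{2}$)
$o = 576$ ($o = 4 \cdot 6^{2} \left(3 + 1\right) = 4 \cdot 36 \cdot 4 = 144 \cdot 4 = 576$)
$d{\left(-2,11 \right)} + o 32 = -9 + 576 \cdot 32 = -9 + 18432 = 18423$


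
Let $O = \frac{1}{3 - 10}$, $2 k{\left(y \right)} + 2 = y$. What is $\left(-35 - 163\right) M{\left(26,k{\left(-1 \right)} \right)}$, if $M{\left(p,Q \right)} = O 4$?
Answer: $\frac{792}{7} \approx 113.14$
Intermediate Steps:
$k{\left(y \right)} = -1 + \frac{y}{2}$
$O = - \frac{1}{7}$ ($O = \frac{1}{-7} = - \frac{1}{7} \approx -0.14286$)
$M{\left(p,Q \right)} = - \frac{4}{7}$ ($M{\left(p,Q \right)} = \left(- \frac{1}{7}\right) 4 = - \frac{4}{7}$)
$\left(-35 - 163\right) M{\left(26,k{\left(-1 \right)} \right)} = \left(-35 - 163\right) \left(- \frac{4}{7}\right) = \left(-198\right) \left(- \frac{4}{7}\right) = \frac{792}{7}$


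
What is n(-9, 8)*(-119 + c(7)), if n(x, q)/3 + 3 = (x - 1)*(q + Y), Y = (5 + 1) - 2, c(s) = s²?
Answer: 25830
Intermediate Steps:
Y = 4 (Y = 6 - 2 = 4)
n(x, q) = -9 + 3*(-1 + x)*(4 + q) (n(x, q) = -9 + 3*((x - 1)*(q + 4)) = -9 + 3*((-1 + x)*(4 + q)) = -9 + 3*(-1 + x)*(4 + q))
n(-9, 8)*(-119 + c(7)) = (-21 - 3*8 + 12*(-9) + 3*8*(-9))*(-119 + 7²) = (-21 - 24 - 108 - 216)*(-119 + 49) = -369*(-70) = 25830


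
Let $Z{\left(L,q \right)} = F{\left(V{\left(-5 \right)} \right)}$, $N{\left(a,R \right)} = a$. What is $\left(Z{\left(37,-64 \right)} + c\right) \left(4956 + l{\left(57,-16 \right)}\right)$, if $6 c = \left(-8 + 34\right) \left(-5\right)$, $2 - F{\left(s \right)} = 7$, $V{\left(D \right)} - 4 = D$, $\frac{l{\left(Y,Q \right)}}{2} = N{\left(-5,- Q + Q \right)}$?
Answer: $- \frac{395680}{3} \approx -1.3189 \cdot 10^{5}$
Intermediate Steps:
$l{\left(Y,Q \right)} = -10$ ($l{\left(Y,Q \right)} = 2 \left(-5\right) = -10$)
$V{\left(D \right)} = 4 + D$
$F{\left(s \right)} = -5$ ($F{\left(s \right)} = 2 - 7 = -5$)
$Z{\left(L,q \right)} = -5$
$c = - \frac{65}{3}$ ($c = \frac{\left(-8 + 34\right) \left(-5\right)}{6} = \frac{26 \left(-5\right)}{6} = \frac{1}{6} \left(-130\right) = - \frac{65}{3} \approx -21.667$)
$\left(Z{\left(37,-64 \right)} + c\right) \left(4956 + l{\left(57,-16 \right)}\right) = \left(-5 - \frac{65}{3}\right) \left(4956 - 10\right) = \left(- \frac{80}{3}\right) 4946 = - \frac{395680}{3}$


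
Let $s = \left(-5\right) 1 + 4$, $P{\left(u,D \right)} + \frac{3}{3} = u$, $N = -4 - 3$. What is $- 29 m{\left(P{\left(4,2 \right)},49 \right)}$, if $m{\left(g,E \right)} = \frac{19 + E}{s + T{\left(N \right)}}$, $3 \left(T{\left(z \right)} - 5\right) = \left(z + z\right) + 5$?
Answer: $-1972$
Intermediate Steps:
$N = -7$
$T{\left(z \right)} = \frac{20}{3} + \frac{2 z}{3}$ ($T{\left(z \right)} = 5 + \frac{\left(z + z\right) + 5}{3} = 5 + \frac{2 z + 5}{3} = 5 + \frac{5 + 2 z}{3} = 5 + \left(\frac{5}{3} + \frac{2 z}{3}\right) = \frac{20}{3} + \frac{2 z}{3}$)
$P{\left(u,D \right)} = -1 + u$
$s = -1$ ($s = -5 + 4 = -1$)
$m{\left(g,E \right)} = 19 + E$ ($m{\left(g,E \right)} = \frac{19 + E}{-1 + \left(\frac{20}{3} + \frac{2}{3} \left(-7\right)\right)} = \frac{19 + E}{-1 + \left(\frac{20}{3} - \frac{14}{3}\right)} = \frac{19 + E}{-1 + 2} = \frac{19 + E}{1} = \left(19 + E\right) 1 = 19 + E$)
$- 29 m{\left(P{\left(4,2 \right)},49 \right)} = - 29 \left(19 + 49\right) = \left(-29\right) 68 = -1972$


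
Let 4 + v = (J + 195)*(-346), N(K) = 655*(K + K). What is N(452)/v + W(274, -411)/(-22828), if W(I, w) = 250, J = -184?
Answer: -675893393/4348734 ≈ -155.42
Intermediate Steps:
N(K) = 1310*K (N(K) = 655*(2*K) = 1310*K)
v = -3810 (v = -4 + (-184 + 195)*(-346) = -4 + 11*(-346) = -4 - 3806 = -3810)
N(452)/v + W(274, -411)/(-22828) = (1310*452)/(-3810) + 250/(-22828) = 592120*(-1/3810) + 250*(-1/22828) = -59212/381 - 125/11414 = -675893393/4348734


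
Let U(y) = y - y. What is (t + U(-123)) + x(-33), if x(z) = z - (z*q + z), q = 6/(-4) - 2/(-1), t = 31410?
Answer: 62853/2 ≈ 31427.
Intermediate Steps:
q = ½ (q = 6*(-¼) - 2*(-1) = -3/2 + 2 = ½ ≈ 0.50000)
U(y) = 0
x(z) = -z/2 (x(z) = z - (z*(½) + z) = z - (z/2 + z) = z - 3*z/2 = -z/2)
(t + U(-123)) + x(-33) = (31410 + 0) - ½*(-33) = 31410 + 33/2 = 62853/2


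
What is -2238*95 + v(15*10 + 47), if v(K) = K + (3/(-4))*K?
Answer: -850243/4 ≈ -2.1256e+5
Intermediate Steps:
v(K) = K/4 (v(K) = K + (3*(-¼))*K = K - 3*K/4 = K/4)
-2238*95 + v(15*10 + 47) = -2238*95 + (15*10 + 47)/4 = -212610 + (150 + 47)/4 = -212610 + (¼)*197 = -212610 + 197/4 = -850243/4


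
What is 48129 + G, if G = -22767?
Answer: 25362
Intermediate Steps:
48129 + G = 48129 - 22767 = 25362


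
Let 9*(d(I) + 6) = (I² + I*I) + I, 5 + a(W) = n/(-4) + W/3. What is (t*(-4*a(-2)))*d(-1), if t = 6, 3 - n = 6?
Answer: -6254/9 ≈ -694.89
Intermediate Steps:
n = -3 (n = 3 - 1*6 = 3 - 6 = -3)
a(W) = -17/4 + W/3 (a(W) = -5 + (-3/(-4) + W/3) = -5 + (-3*(-¼) + W*(⅓)) = -5 + (¾ + W/3) = -17/4 + W/3)
d(I) = -6 + I/9 + 2*I²/9 (d(I) = -6 + ((I² + I*I) + I)/9 = -6 + ((I² + I²) + I)/9 = -6 + (2*I² + I)/9 = -6 + (I + 2*I²)/9 = -6 + (I/9 + 2*I²/9) = -6 + I/9 + 2*I²/9)
(t*(-4*a(-2)))*d(-1) = (6*(-4*(-17/4 + (⅓)*(-2))))*(-6 + (⅑)*(-1) + (2/9)*(-1)²) = (6*(-4*(-17/4 - ⅔)))*(-6 - ⅑ + (2/9)*1) = (6*(-4*(-59/12)))*(-6 - ⅑ + 2/9) = (6*(59/3))*(-53/9) = 118*(-53/9) = -6254/9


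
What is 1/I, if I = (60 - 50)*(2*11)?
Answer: 1/220 ≈ 0.0045455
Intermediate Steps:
I = 220 (I = 10*22 = 220)
1/I = 1/220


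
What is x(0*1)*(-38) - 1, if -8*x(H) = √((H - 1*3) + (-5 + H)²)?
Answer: -1 + 19*√22/4 ≈ 21.279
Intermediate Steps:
x(H) = -√(-3 + H + (-5 + H)²)/8 (x(H) = -√((H - 1*3) + (-5 + H)²)/8 = -√((H - 3) + (-5 + H)²)/8 = -√((-3 + H) + (-5 + H)²)/8 = -√(-3 + H + (-5 + H)²)/8)
x(0*1)*(-38) - 1 = -√(-3 + 0*1 + (-5 + 0*1)²)/8*(-38) - 1 = -√(-3 + 0 + (-5 + 0)²)/8*(-38) - 1 = -√(-3 + 0 + (-5)²)/8*(-38) - 1 = -√(-3 + 0 + 25)/8*(-38) - 1 = -√22/8*(-38) - 1 = 19*√22/4 - 1 = -1 + 19*√22/4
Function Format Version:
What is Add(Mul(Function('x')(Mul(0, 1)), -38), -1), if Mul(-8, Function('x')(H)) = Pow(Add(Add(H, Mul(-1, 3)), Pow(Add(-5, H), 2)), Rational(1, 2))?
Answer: Add(-1, Mul(Rational(19, 4), Pow(22, Rational(1, 2)))) ≈ 21.279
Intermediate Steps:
Function('x')(H) = Mul(Rational(-1, 8), Pow(Add(-3, H, Pow(Add(-5, H), 2)), Rational(1, 2))) (Function('x')(H) = Mul(Rational(-1, 8), Pow(Add(Add(H, Mul(-1, 3)), Pow(Add(-5, H), 2)), Rational(1, 2))) = Mul(Rational(-1, 8), Pow(Add(Add(H, -3), Pow(Add(-5, H), 2)), Rational(1, 2))) = Mul(Rational(-1, 8), Pow(Add(Add(-3, H), Pow(Add(-5, H), 2)), Rational(1, 2))) = Mul(Rational(-1, 8), Pow(Add(-3, H, Pow(Add(-5, H), 2)), Rational(1, 2))))
Add(Mul(Function('x')(Mul(0, 1)), -38), -1) = Add(Mul(Mul(Rational(-1, 8), Pow(Add(-3, Mul(0, 1), Pow(Add(-5, Mul(0, 1)), 2)), Rational(1, 2))), -38), -1) = Add(Mul(Mul(Rational(-1, 8), Pow(Add(-3, 0, Pow(Add(-5, 0), 2)), Rational(1, 2))), -38), -1) = Add(Mul(Mul(Rational(-1, 8), Pow(Add(-3, 0, Pow(-5, 2)), Rational(1, 2))), -38), -1) = Add(Mul(Mul(Rational(-1, 8), Pow(Add(-3, 0, 25), Rational(1, 2))), -38), -1) = Add(Mul(Mul(Rational(-1, 8), Pow(22, Rational(1, 2))), -38), -1) = Add(Mul(Rational(19, 4), Pow(22, Rational(1, 2))), -1) = Add(-1, Mul(Rational(19, 4), Pow(22, Rational(1, 2))))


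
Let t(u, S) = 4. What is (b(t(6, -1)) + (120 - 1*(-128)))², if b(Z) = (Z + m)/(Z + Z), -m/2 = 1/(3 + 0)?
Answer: 8886361/144 ≈ 61711.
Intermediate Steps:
m = -⅔ (m = -2/(3 + 0) = -2/3 = -2*⅓ = -⅔ ≈ -0.66667)
b(Z) = (-⅔ + Z)/(2*Z) (b(Z) = (Z - ⅔)/(Z + Z) = (-⅔ + Z)/((2*Z)) = (-⅔ + Z)*(1/(2*Z)) = (-⅔ + Z)/(2*Z))
(b(t(6, -1)) + (120 - 1*(-128)))² = ((⅙)*(-2 + 3*4)/4 + (120 - 1*(-128)))² = ((⅙)*(¼)*(-2 + 12) + (120 + 128))² = ((⅙)*(¼)*10 + 248)² = (5/12 + 248)² = (2981/12)² = 8886361/144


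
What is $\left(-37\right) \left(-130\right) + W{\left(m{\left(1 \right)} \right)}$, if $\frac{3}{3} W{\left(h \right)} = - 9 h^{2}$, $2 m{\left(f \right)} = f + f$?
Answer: $4801$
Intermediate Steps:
$m{\left(f \right)} = f$ ($m{\left(f \right)} = \frac{f + f}{2} = \frac{2 f}{2} = f$)
$W{\left(h \right)} = - 9 h^{2}$
$\left(-37\right) \left(-130\right) + W{\left(m{\left(1 \right)} \right)} = \left(-37\right) \left(-130\right) - 9 \cdot 1^{2} = 4810 - 9 = 4801$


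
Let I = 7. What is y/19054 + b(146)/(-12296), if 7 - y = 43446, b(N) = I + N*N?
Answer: -470207193/117143992 ≈ -4.0139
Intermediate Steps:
b(N) = 7 + N² (b(N) = 7 + N*N = 7 + N²)
y = -43439 (y = 7 - 1*43446 = 7 - 43446 = -43439)
y/19054 + b(146)/(-12296) = -43439/19054 + (7 + 146²)/(-12296) = -43439*1/19054 + (7 + 21316)*(-1/12296) = -43439/19054 + 21323*(-1/12296) = -43439/19054 - 21323/12296 = -470207193/117143992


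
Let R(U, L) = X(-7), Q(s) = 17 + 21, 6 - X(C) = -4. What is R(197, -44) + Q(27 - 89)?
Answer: 48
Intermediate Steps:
X(C) = 10 (X(C) = 6 - 1*(-4) = 6 + 4 = 10)
Q(s) = 38
R(U, L) = 10
R(197, -44) + Q(27 - 89) = 10 + 38 = 48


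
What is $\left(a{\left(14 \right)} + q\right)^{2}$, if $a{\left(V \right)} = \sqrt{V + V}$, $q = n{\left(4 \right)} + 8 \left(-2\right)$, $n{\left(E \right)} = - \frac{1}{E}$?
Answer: $\frac{4673}{16} - 65 \sqrt{7} \approx 120.09$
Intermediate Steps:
$q = - \frac{65}{4}$ ($q = - \frac{1}{4} + 8 \left(-2\right) = \left(-1\right) \frac{1}{4} - 16 = - \frac{1}{4} - 16 = - \frac{65}{4} \approx -16.25$)
$a{\left(V \right)} = \sqrt{2} \sqrt{V}$ ($a{\left(V \right)} = \sqrt{2 V} = \sqrt{2} \sqrt{V}$)
$\left(a{\left(14 \right)} + q\right)^{2} = \left(\sqrt{2} \sqrt{14} - \frac{65}{4}\right)^{2} = \left(2 \sqrt{7} - \frac{65}{4}\right)^{2} = \left(- \frac{65}{4} + 2 \sqrt{7}\right)^{2}$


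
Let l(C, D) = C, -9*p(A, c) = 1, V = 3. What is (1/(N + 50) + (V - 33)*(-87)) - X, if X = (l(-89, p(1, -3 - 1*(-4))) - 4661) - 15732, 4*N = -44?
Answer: 900589/39 ≈ 23092.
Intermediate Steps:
N = -11 (N = (¼)*(-44) = -11)
p(A, c) = -⅑ (p(A, c) = -⅑*1 = -⅑)
X = -20482 (X = (-89 - 4661) - 15732 = -4750 - 15732 = -20482)
(1/(N + 50) + (V - 33)*(-87)) - X = (1/(-11 + 50) + (3 - 33)*(-87)) - 1*(-20482) = (1/39 - 30*(-87)) + 20482 = (1/39 + 2610) + 20482 = 101791/39 + 20482 = 900589/39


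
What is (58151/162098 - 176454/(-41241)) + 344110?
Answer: 766811708278621/2228361206 ≈ 3.4411e+5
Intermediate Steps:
(58151/162098 - 176454/(-41241)) + 344110 = (58151*(1/162098) - 176454*(-1/41241)) + 344110 = (58151/162098 + 58818/13747) + 344110 = 10333681961/2228361206 + 344110 = 766811708278621/2228361206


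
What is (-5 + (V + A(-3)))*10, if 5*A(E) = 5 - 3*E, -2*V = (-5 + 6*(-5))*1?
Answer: 153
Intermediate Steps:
V = 35/2 (V = -(-5 + 6*(-5))/2 = -(-5 - 30)/2 = -(-35)/2 = -½*(-35) = 35/2 ≈ 17.500)
A(E) = 1 - 3*E/5 (A(E) = (5 - 3*E)/5 = 1 - 3*E/5)
(-5 + (V + A(-3)))*10 = (-5 + (35/2 + (1 - ⅗*(-3))))*10 = (-5 + (35/2 + (1 + 9/5)))*10 = (-5 + (35/2 + 14/5))*10 = (-5 + 203/10)*10 = (153/10)*10 = 153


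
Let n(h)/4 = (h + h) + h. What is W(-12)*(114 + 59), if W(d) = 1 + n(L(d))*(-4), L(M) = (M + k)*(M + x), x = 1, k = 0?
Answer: -1095955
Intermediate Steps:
L(M) = M*(1 + M) (L(M) = (M + 0)*(M + 1) = M*(1 + M))
n(h) = 12*h (n(h) = 4*((h + h) + h) = 4*(2*h + h) = 4*(3*h) = 12*h)
W(d) = 1 - 48*d*(1 + d) (W(d) = 1 + (12*(d*(1 + d)))*(-4) = 1 + (12*d*(1 + d))*(-4) = 1 - 48*d*(1 + d))
W(-12)*(114 + 59) = (1 - 48*(-12) - 48*(-12)**2)*(114 + 59) = (1 + 576 - 48*144)*173 = (1 + 576 - 6912)*173 = -6335*173 = -1095955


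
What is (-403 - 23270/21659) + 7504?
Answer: 859091/121 ≈ 7099.9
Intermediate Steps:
(-403 - 23270/21659) + 7504 = (-403 - 23270*1/21659) + 7504 = (-403 - 130/121) + 7504 = -48893/121 + 7504 = 859091/121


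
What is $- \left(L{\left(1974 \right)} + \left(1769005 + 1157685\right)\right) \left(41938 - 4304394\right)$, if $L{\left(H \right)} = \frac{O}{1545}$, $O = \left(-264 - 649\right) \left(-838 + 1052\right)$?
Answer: $\frac{19272868149560608}{1545} \approx 1.2474 \cdot 10^{13}$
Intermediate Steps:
$O = -195382$ ($O = \left(-913\right) 214 = -195382$)
$L{\left(H \right)} = - \frac{195382}{1545}$
$- \left(L{\left(1974 \right)} + \left(1769005 + 1157685\right)\right) \left(41938 - 4304394\right) = - \left(- \frac{195382}{1545} + \left(1769005 + 1157685\right)\right) \left(41938 - 4304394\right) = - \left(- \frac{195382}{1545} + 2926690\right) \left(-4262456\right) = - \frac{4521540668 \left(-4262456\right)}{1545} = \left(-1\right) \left(- \frac{19272868149560608}{1545}\right) = \frac{19272868149560608}{1545}$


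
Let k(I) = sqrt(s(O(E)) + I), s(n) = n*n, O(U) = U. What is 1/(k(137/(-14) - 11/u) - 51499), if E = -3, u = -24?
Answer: -8651832/445560696223 - 2*I*sqrt(2310)/445560696223 ≈ -1.9418e-5 - 2.1574e-10*I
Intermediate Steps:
s(n) = n**2
k(I) = sqrt(9 + I) (k(I) = sqrt((-3)**2 + I) = sqrt(9 + I))
1/(k(137/(-14) - 11/u) - 51499) = 1/(sqrt(9 + (137/(-14) - 11/(-24))) - 51499) = 1/(sqrt(9 + (137*(-1/14) - 11*(-1/24))) - 51499) = 1/(sqrt(9 + (-137/14 + 11/24)) - 51499) = 1/(sqrt(9 - 1567/168) - 51499) = 1/(sqrt(-55/168) - 51499) = 1/(I*sqrt(2310)/84 - 51499) = 1/(-51499 + I*sqrt(2310)/84)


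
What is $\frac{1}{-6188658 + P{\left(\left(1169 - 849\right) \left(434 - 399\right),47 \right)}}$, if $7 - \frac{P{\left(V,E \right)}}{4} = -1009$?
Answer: $- \frac{1}{6184594} \approx -1.6169 \cdot 10^{-7}$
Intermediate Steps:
$P{\left(V,E \right)} = 4064$ ($P{\left(V,E \right)} = 28 - -4036 = 28 + 4036 = 4064$)
$\frac{1}{-6188658 + P{\left(\left(1169 - 849\right) \left(434 - 399\right),47 \right)}} = \frac{1}{-6188658 + 4064} = \frac{1}{-6184594} = - \frac{1}{6184594}$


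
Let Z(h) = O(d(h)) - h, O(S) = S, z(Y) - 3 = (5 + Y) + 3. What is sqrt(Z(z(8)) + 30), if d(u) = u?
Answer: sqrt(30) ≈ 5.4772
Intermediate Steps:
z(Y) = 11 + Y (z(Y) = 3 + ((5 + Y) + 3) = 3 + (8 + Y) = 11 + Y)
Z(h) = 0 (Z(h) = h - h = 0)
sqrt(Z(z(8)) + 30) = sqrt(0 + 30) = sqrt(30)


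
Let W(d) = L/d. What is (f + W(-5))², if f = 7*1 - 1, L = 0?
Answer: 36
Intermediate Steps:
f = 6 (f = 7 - 1 = 6)
W(d) = 0 (W(d) = 0/d = 0)
(f + W(-5))² = (6 + 0)² = 6² = 36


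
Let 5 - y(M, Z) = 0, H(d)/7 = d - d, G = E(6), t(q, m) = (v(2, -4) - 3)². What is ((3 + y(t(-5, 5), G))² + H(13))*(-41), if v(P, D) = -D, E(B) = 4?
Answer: -2624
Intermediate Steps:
t(q, m) = 1 (t(q, m) = (-1*(-4) - 3)² = (4 - 3)² = 1² = 1)
G = 4
H(d) = 0 (H(d) = 7*(d - d) = 7*0 = 0)
y(M, Z) = 5 (y(M, Z) = 5 - 1*0 = 5 + 0 = 5)
((3 + y(t(-5, 5), G))² + H(13))*(-41) = ((3 + 5)² + 0)*(-41) = (8² + 0)*(-41) = (64 + 0)*(-41) = 64*(-41) = -2624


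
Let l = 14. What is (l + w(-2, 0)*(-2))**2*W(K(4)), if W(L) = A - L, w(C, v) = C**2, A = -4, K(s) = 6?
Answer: -360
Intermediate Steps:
W(L) = -4 - L
(l + w(-2, 0)*(-2))**2*W(K(4)) = (14 + (-2)**2*(-2))**2*(-4 - 1*6) = (14 + 4*(-2))**2*(-4 - 6) = (14 - 8)**2*(-10) = 6**2*(-10) = 36*(-10) = -360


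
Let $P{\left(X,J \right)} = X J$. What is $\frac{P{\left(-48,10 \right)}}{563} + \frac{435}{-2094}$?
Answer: $- \frac{416675}{392974} \approx -1.0603$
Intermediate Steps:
$P{\left(X,J \right)} = J X$
$\frac{P{\left(-48,10 \right)}}{563} + \frac{435}{-2094} = \frac{10 \left(-48\right)}{563} + \frac{435}{-2094} = \left(-480\right) \frac{1}{563} + 435 \left(- \frac{1}{2094}\right) = - \frac{480}{563} - \frac{145}{698} = - \frac{416675}{392974}$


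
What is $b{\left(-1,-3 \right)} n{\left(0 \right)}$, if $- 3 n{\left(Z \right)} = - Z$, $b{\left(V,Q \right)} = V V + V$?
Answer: $0$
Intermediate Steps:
$b{\left(V,Q \right)} = V + V^{2}$ ($b{\left(V,Q \right)} = V^{2} + V = V + V^{2}$)
$n{\left(Z \right)} = \frac{Z}{3}$ ($n{\left(Z \right)} = - \frac{\left(-1\right) Z}{3} = \frac{Z}{3}$)
$b{\left(-1,-3 \right)} n{\left(0 \right)} = - (1 - 1) \frac{1}{3} \cdot 0 = \left(-1\right) 0 \cdot 0 = 0 \cdot 0 = 0$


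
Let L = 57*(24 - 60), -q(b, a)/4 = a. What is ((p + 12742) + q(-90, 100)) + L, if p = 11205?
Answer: 21495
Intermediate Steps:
q(b, a) = -4*a
L = -2052 (L = 57*(-36) = -2052)
((p + 12742) + q(-90, 100)) + L = ((11205 + 12742) - 4*100) - 2052 = (23947 - 400) - 2052 = 23547 - 2052 = 21495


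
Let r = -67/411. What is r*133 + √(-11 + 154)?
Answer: -8911/411 + √143 ≈ -9.7230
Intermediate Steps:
r = -67/411 (r = -67*1/411 = -67/411 ≈ -0.16302)
r*133 + √(-11 + 154) = -67/411*133 + √(-11 + 154) = -8911/411 + √143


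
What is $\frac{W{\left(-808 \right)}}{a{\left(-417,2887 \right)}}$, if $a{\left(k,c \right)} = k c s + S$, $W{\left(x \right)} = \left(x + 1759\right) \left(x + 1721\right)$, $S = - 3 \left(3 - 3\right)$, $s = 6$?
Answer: $- \frac{289421}{2407758} \approx -0.1202$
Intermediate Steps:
$S = 0$ ($S = \left(-3\right) 0 = 0$)
$W{\left(x \right)} = \left(1721 + x\right) \left(1759 + x\right)$ ($W{\left(x \right)} = \left(1759 + x\right) \left(1721 + x\right) = \left(1721 + x\right) \left(1759 + x\right)$)
$a{\left(k,c \right)} = 6 c k$ ($a{\left(k,c \right)} = k c 6 + 0 = c k 6 + 0 = 6 c k + 0 = 6 c k$)
$\frac{W{\left(-808 \right)}}{a{\left(-417,2887 \right)}} = \frac{3027239 + \left(-808\right)^{2} + 3480 \left(-808\right)}{6 \cdot 2887 \left(-417\right)} = \frac{3027239 + 652864 - 2811840}{-7223274} = 868263 \left(- \frac{1}{7223274}\right) = - \frac{289421}{2407758}$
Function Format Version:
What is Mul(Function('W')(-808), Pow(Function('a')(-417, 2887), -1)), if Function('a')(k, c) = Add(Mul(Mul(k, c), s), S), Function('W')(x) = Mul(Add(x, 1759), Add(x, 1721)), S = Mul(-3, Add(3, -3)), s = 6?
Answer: Rational(-289421, 2407758) ≈ -0.12020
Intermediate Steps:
S = 0 (S = Mul(-3, 0) = 0)
Function('W')(x) = Mul(Add(1721, x), Add(1759, x)) (Function('W')(x) = Mul(Add(1759, x), Add(1721, x)) = Mul(Add(1721, x), Add(1759, x)))
Function('a')(k, c) = Mul(6, c, k) (Function('a')(k, c) = Add(Mul(Mul(k, c), 6), 0) = Add(Mul(Mul(c, k), 6), 0) = Add(Mul(6, c, k), 0) = Mul(6, c, k))
Mul(Function('W')(-808), Pow(Function('a')(-417, 2887), -1)) = Mul(Add(3027239, Pow(-808, 2), Mul(3480, -808)), Pow(Mul(6, 2887, -417), -1)) = Mul(Add(3027239, 652864, -2811840), Pow(-7223274, -1)) = Mul(868263, Rational(-1, 7223274)) = Rational(-289421, 2407758)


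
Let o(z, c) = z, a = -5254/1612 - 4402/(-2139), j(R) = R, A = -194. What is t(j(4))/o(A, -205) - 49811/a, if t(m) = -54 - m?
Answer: 268710266057/6480667 ≈ 41463.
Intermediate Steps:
a = -66811/55614 (a = -5254*1/1612 - 4402*(-1/2139) = -2627/806 + 142/69 = -66811/55614 ≈ -1.2013)
t(j(4))/o(A, -205) - 49811/a = (-54 - 1*4)/(-194) - 49811/(-66811/55614) = (-54 - 4)*(-1/194) - 49811*(-55614/66811) = -58*(-1/194) + 2770188954/66811 = 29/97 + 2770188954/66811 = 268710266057/6480667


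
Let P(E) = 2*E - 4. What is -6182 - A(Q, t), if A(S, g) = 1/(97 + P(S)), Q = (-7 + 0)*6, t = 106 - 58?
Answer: -55639/9 ≈ -6182.1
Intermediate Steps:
t = 48
Q = -42 (Q = -7*6 = -42)
P(E) = -4 + 2*E
A(S, g) = 1/(93 + 2*S) (A(S, g) = 1/(97 + (-4 + 2*S)) = 1/(93 + 2*S))
-6182 - A(Q, t) = -6182 - 1/(93 + 2*(-42)) = -6182 - 1/(93 - 84) = -6182 - 1/9 = -6182 - 1*⅑ = -6182 - ⅑ = -55639/9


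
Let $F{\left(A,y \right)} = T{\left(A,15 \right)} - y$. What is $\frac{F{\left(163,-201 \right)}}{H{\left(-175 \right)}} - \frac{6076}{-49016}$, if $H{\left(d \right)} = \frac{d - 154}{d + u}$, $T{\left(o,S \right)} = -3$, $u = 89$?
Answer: $\frac{209160863}{4031566} \approx 51.881$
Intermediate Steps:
$F{\left(A,y \right)} = -3 - y$
$H{\left(d \right)} = \frac{-154 + d}{89 + d}$ ($H{\left(d \right)} = \frac{d - 154}{d + 89} = \frac{-154 + d}{89 + d}$)
$\frac{F{\left(163,-201 \right)}}{H{\left(-175 \right)}} - \frac{6076}{-49016} = \frac{-3 - -201}{\frac{1}{89 - 175} \left(-154 - 175\right)} - \frac{6076}{-49016} = \frac{-3 + 201}{\frac{1}{-86} \left(-329\right)} - - \frac{1519}{12254} = \frac{198}{\left(- \frac{1}{86}\right) \left(-329\right)} + \frac{1519}{12254} = \frac{198}{\frac{329}{86}} + \frac{1519}{12254} = 198 \cdot \frac{86}{329} + \frac{1519}{12254} = \frac{17028}{329} + \frac{1519}{12254} = \frac{209160863}{4031566}$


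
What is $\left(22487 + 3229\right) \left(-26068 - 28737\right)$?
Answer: $-1409365380$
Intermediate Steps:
$\left(22487 + 3229\right) \left(-26068 - 28737\right) = 25716 \left(-26068 - 28737\right) = 25716 \left(-54805\right) = -1409365380$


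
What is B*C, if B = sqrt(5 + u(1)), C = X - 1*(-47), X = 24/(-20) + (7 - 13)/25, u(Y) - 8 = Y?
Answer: 1139*sqrt(14)/25 ≈ 170.47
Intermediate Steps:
u(Y) = 8 + Y
X = -36/25 (X = 24*(-1/20) - 6*1/25 = -6/5 - 6/25 = -36/25 ≈ -1.4400)
C = 1139/25 (C = -36/25 - 1*(-47) = -36/25 + 47 = 1139/25 ≈ 45.560)
B = sqrt(14) (B = sqrt(5 + (8 + 1)) = sqrt(5 + 9) = sqrt(14) ≈ 3.7417)
B*C = sqrt(14)*(1139/25) = 1139*sqrt(14)/25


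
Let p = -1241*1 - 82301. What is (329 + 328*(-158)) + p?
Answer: -135037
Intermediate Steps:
p = -83542 (p = -1241 - 82301 = -83542)
(329 + 328*(-158)) + p = (329 + 328*(-158)) - 83542 = (329 - 51824) - 83542 = -51495 - 83542 = -135037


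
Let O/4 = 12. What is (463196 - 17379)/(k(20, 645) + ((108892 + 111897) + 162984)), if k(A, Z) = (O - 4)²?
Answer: 445817/385709 ≈ 1.1558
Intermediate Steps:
O = 48 (O = 4*12 = 48)
k(A, Z) = 1936 (k(A, Z) = (48 - 4)² = 44² = 1936)
(463196 - 17379)/(k(20, 645) + ((108892 + 111897) + 162984)) = (463196 - 17379)/(1936 + ((108892 + 111897) + 162984)) = 445817/(1936 + (220789 + 162984)) = 445817/(1936 + 383773) = 445817/385709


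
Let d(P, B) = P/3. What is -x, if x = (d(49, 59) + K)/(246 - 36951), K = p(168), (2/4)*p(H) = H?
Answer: 1057/110115 ≈ 0.0095991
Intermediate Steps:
p(H) = 2*H
K = 336 (K = 2*168 = 336)
d(P, B) = P/3 (d(P, B) = P*(1/3) = P/3)
x = -1057/110115 (x = ((1/3)*49 + 336)/(246 - 36951) = (49/3 + 336)/(-36705) = (1057/3)*(-1/36705) = -1057/110115 ≈ -0.0095991)
-x = -1*(-1057/110115) = 1057/110115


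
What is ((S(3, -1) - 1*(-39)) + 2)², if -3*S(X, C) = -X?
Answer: 1764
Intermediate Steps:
S(X, C) = X/3 (S(X, C) = -(-1)*X/3 = X/3)
((S(3, -1) - 1*(-39)) + 2)² = (((⅓)*3 - 1*(-39)) + 2)² = ((1 + 39) + 2)² = (40 + 2)² = 42² = 1764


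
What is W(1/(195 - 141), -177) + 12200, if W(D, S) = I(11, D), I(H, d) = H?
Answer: 12211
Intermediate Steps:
W(D, S) = 11
W(1/(195 - 141), -177) + 12200 = 11 + 12200 = 12211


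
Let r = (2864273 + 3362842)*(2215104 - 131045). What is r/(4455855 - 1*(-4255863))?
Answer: 4325891686595/2903906 ≈ 1.4897e+6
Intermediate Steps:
r = 12977675059785 (r = 6227115*2084059 = 12977675059785)
r/(4455855 - 1*(-4255863)) = 12977675059785/(4455855 - 1*(-4255863)) = 12977675059785/(4455855 + 4255863) = 12977675059785/8711718 = 12977675059785*(1/8711718) = 4325891686595/2903906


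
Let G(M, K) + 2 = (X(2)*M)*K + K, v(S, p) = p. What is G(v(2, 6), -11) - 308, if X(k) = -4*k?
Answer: 207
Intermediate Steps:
G(M, K) = -2 + K - 8*K*M (G(M, K) = -2 + (((-4*2)*M)*K + K) = -2 + ((-8*M)*K + K) = -2 + (-8*K*M + K) = -2 + (K - 8*K*M) = -2 + K - 8*K*M)
G(v(2, 6), -11) - 308 = (-2 - 11 - 8*(-11)*6) - 308 = (-2 - 11 + 528) - 308 = 515 - 308 = 207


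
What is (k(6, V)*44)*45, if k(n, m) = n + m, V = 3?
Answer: 17820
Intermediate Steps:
k(n, m) = m + n
(k(6, V)*44)*45 = ((3 + 6)*44)*45 = (9*44)*45 = 396*45 = 17820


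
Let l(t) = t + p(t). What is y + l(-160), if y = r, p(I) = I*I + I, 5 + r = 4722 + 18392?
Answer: 48389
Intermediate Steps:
r = 23109 (r = -5 + (4722 + 18392) = -5 + 23114 = 23109)
p(I) = I + I² (p(I) = I² + I = I + I²)
l(t) = t + t*(1 + t)
y = 23109
y + l(-160) = 23109 - 160*(2 - 160) = 23109 - 160*(-158) = 23109 + 25280 = 48389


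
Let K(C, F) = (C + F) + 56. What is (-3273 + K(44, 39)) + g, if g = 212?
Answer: -2922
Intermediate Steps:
K(C, F) = 56 + C + F
(-3273 + K(44, 39)) + g = (-3273 + (56 + 44 + 39)) + 212 = (-3273 + 139) + 212 = -3134 + 212 = -2922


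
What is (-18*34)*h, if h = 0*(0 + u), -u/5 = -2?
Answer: 0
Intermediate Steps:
u = 10 (u = -5*(-2) = 10)
h = 0 (h = 0*(0 + 10) = 0*10 = 0)
(-18*34)*h = -18*34*0 = -612*0 = 0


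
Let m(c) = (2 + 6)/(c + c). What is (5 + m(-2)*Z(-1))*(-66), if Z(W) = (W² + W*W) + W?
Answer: -198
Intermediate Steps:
m(c) = 4/c (m(c) = 8/((2*c)) = 8*(1/(2*c)) = 4/c)
Z(W) = W + 2*W² (Z(W) = (W² + W²) + W = 2*W² + W = W + 2*W²)
(5 + m(-2)*Z(-1))*(-66) = (5 + (4/(-2))*(-(1 + 2*(-1))))*(-66) = (5 + (4*(-½))*(-(1 - 2)))*(-66) = (5 - (-2)*(-1))*(-66) = (5 - 2*1)*(-66) = (5 - 2)*(-66) = 3*(-66) = -198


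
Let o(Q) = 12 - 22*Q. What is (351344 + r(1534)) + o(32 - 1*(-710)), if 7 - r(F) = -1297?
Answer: 336336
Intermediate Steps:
r(F) = 1304 (r(F) = 7 - 1*(-1297) = 7 + 1297 = 1304)
(351344 + r(1534)) + o(32 - 1*(-710)) = (351344 + 1304) + (12 - 22*(32 - 1*(-710))) = 352648 + (12 - 22*(32 + 710)) = 352648 + (12 - 22*742) = 352648 + (12 - 16324) = 352648 - 16312 = 336336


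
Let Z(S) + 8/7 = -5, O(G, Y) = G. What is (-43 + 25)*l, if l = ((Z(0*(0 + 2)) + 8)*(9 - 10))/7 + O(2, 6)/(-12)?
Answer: 381/49 ≈ 7.7755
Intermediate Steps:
Z(S) = -43/7 (Z(S) = -8/7 - 5 = -43/7)
l = -127/294 (l = ((-43/7 + 8)*(9 - 10))/7 + 2/(-12) = ((13/7)*(-1))*(⅐) + 2*(-1/12) = -13/7*⅐ - ⅙ = -13/49 - ⅙ = -127/294 ≈ -0.43197)
(-43 + 25)*l = (-43 + 25)*(-127/294) = -18*(-127/294) = 381/49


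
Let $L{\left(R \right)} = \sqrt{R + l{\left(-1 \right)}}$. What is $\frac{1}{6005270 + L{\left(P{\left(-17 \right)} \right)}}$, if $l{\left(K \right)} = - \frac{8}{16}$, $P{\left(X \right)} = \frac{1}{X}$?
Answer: $\frac{204179180}{1226151104278619} - \frac{i \sqrt{646}}{1226151104278619} \approx 1.6652 \cdot 10^{-7} - 2.0729 \cdot 10^{-14} i$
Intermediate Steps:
$l{\left(K \right)} = - \frac{1}{2}$ ($l{\left(K \right)} = \left(-8\right) \frac{1}{16} = - \frac{1}{2}$)
$L{\left(R \right)} = \sqrt{- \frac{1}{2} + R}$ ($L{\left(R \right)} = \sqrt{R - \frac{1}{2}} = \sqrt{- \frac{1}{2} + R}$)
$\frac{1}{6005270 + L{\left(P{\left(-17 \right)} \right)}} = \frac{1}{6005270 + \frac{\sqrt{-2 + \frac{4}{-17}}}{2}} = \frac{1}{6005270 + \frac{\sqrt{-2 + 4 \left(- \frac{1}{17}\right)}}{2}} = \frac{1}{6005270 + \frac{\sqrt{-2 - \frac{4}{17}}}{2}} = \frac{1}{6005270 + \frac{\sqrt{- \frac{38}{17}}}{2}} = \frac{1}{6005270 + \frac{\frac{1}{17} i \sqrt{646}}{2}} = \frac{1}{6005270 + \frac{i \sqrt{646}}{34}}$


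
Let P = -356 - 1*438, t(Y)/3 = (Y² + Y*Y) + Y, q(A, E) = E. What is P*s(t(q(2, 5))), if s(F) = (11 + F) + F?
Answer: -270754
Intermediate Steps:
t(Y) = 3*Y + 6*Y² (t(Y) = 3*((Y² + Y*Y) + Y) = 3*((Y² + Y²) + Y) = 3*(2*Y² + Y) = 3*(Y + 2*Y²) = 3*Y + 6*Y²)
s(F) = 11 + 2*F
P = -794 (P = -356 - 438 = -794)
P*s(t(q(2, 5))) = -794*(11 + 2*(3*5*(1 + 2*5))) = -794*(11 + 2*(3*5*(1 + 10))) = -794*(11 + 2*(3*5*11)) = -794*(11 + 2*165) = -794*(11 + 330) = -794*341 = -270754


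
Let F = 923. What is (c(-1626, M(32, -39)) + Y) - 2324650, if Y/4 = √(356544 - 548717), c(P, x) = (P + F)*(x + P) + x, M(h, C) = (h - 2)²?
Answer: -1813372 + 4*I*√192173 ≈ -1.8134e+6 + 1753.5*I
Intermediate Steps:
M(h, C) = (-2 + h)²
c(P, x) = x + (923 + P)*(P + x) (c(P, x) = (P + 923)*(x + P) + x = (923 + P)*(P + x) + x = x + (923 + P)*(P + x))
Y = 4*I*√192173 (Y = 4*√(356544 - 548717) = 4*√(-192173) = 4*(I*√192173) = 4*I*√192173 ≈ 1753.5*I)
(c(-1626, M(32, -39)) + Y) - 2324650 = (((-1626)² + 923*(-1626) + 924*(-2 + 32)² - 1626*(-2 + 32)²) + 4*I*√192173) - 2324650 = ((2643876 - 1500798 + 924*30² - 1626*30²) + 4*I*√192173) - 2324650 = ((2643876 - 1500798 + 924*900 - 1626*900) + 4*I*√192173) - 2324650 = ((2643876 - 1500798 + 831600 - 1463400) + 4*I*√192173) - 2324650 = (511278 + 4*I*√192173) - 2324650 = -1813372 + 4*I*√192173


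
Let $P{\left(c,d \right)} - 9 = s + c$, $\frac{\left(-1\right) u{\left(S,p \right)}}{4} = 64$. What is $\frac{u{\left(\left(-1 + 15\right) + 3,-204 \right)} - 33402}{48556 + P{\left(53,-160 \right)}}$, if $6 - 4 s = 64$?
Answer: $- \frac{67316}{97207} \approx -0.6925$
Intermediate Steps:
$s = - \frac{29}{2}$ ($s = \frac{3}{2} - 16 = - \frac{29}{2} \approx -14.5$)
$u{\left(S,p \right)} = -256$ ($u{\left(S,p \right)} = \left(-4\right) 64 = -256$)
$P{\left(c,d \right)} = - \frac{11}{2} + c$ ($P{\left(c,d \right)} = 9 + \left(- \frac{29}{2} + c\right) = - \frac{11}{2} + c$)
$\frac{u{\left(\left(-1 + 15\right) + 3,-204 \right)} - 33402}{48556 + P{\left(53,-160 \right)}} = \frac{-256 - 33402}{48556 + \left(- \frac{11}{2} + 53\right)} = - \frac{33658}{48556 + \frac{95}{2}} = - \frac{33658}{\frac{97207}{2}} = \left(-33658\right) \frac{2}{97207} = - \frac{67316}{97207}$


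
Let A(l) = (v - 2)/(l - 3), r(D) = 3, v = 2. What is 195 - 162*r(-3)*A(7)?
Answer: 195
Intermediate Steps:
A(l) = 0 (A(l) = (2 - 2)/(l - 3) = 0/(-3 + l) = 0)
195 - 162*r(-3)*A(7) = 195 - 486*0 = 195 - 162*0 = 195 + 0 = 195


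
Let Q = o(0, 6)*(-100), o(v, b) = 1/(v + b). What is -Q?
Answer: 50/3 ≈ 16.667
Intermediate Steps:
o(v, b) = 1/(b + v)
Q = -50/3 (Q = -100/(6 + 0) = -100/6 = (⅙)*(-100) = -50/3 ≈ -16.667)
-Q = -1*(-50/3) = 50/3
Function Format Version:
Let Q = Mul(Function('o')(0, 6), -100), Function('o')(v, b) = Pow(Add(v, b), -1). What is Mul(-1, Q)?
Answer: Rational(50, 3) ≈ 16.667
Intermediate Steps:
Function('o')(v, b) = Pow(Add(b, v), -1)
Q = Rational(-50, 3) (Q = Mul(Pow(Add(6, 0), -1), -100) = Mul(Pow(6, -1), -100) = Mul(Rational(1, 6), -100) = Rational(-50, 3) ≈ -16.667)
Mul(-1, Q) = Mul(-1, Rational(-50, 3)) = Rational(50, 3)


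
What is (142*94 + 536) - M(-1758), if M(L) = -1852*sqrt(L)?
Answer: 13884 + 1852*I*sqrt(1758) ≈ 13884.0 + 77652.0*I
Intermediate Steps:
(142*94 + 536) - M(-1758) = (142*94 + 536) - (-1852)*sqrt(-1758) = (13348 + 536) - (-1852)*I*sqrt(1758) = 13884 - (-1852)*I*sqrt(1758) = 13884 + 1852*I*sqrt(1758)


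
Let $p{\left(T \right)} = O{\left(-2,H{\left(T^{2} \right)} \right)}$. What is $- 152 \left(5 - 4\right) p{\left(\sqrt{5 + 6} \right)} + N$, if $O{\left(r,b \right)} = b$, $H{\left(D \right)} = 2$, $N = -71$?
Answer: $-375$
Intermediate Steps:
$p{\left(T \right)} = 2$
$- 152 \left(5 - 4\right) p{\left(\sqrt{5 + 6} \right)} + N = - 152 \left(5 - 4\right) 2 - 71 = - 152 \cdot 1 \cdot 2 - 71 = \left(-152\right) 2 - 71 = -304 - 71 = -375$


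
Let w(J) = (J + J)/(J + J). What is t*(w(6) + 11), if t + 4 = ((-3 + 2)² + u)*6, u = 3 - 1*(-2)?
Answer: 384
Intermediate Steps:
w(J) = 1 (w(J) = (2*J)/((2*J)) = (2*J)*(1/(2*J)) = 1)
u = 5 (u = 3 + 2 = 5)
t = 32 (t = -4 + ((-3 + 2)² + 5)*6 = -4 + ((-1)² + 5)*6 = -4 + (1 + 5)*6 = -4 + 6*6 = -4 + 36 = 32)
t*(w(6) + 11) = 32*(1 + 11) = 32*12 = 384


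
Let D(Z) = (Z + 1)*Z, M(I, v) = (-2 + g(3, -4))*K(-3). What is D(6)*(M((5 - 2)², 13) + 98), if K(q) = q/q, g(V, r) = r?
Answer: 3864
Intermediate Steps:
K(q) = 1
M(I, v) = -6 (M(I, v) = (-2 - 4)*1 = -6*1 = -6)
D(Z) = Z*(1 + Z) (D(Z) = (1 + Z)*Z = Z*(1 + Z))
D(6)*(M((5 - 2)², 13) + 98) = (6*(1 + 6))*(-6 + 98) = (6*7)*92 = 42*92 = 3864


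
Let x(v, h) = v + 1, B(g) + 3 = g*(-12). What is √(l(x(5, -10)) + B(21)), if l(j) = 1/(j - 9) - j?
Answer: 28*I*√3/3 ≈ 16.166*I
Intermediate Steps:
B(g) = -3 - 12*g (B(g) = -3 + g*(-12) = -3 - 12*g)
x(v, h) = 1 + v
l(j) = 1/(-9 + j) - j
√(l(x(5, -10)) + B(21)) = √((1 - (1 + 5)² + 9*(1 + 5))/(-9 + (1 + 5)) + (-3 - 12*21)) = √((1 - 1*6² + 9*6)/(-9 + 6) + (-3 - 252)) = √((1 - 1*36 + 54)/(-3) - 255) = √(-(1 - 36 + 54)/3 - 255) = √(-⅓*19 - 255) = √(-19/3 - 255) = √(-784/3) = 28*I*√3/3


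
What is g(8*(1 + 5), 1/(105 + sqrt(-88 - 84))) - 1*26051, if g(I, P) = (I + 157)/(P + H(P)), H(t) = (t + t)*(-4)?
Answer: -29126 - 410*I*sqrt(43)/7 ≈ -29126.0 - 384.08*I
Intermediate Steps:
H(t) = -8*t (H(t) = (2*t)*(-4) = -8*t)
g(I, P) = -(157 + I)/(7*P) (g(I, P) = (I + 157)/(P - 8*P) = (157 + I)/((-7*P)) = (157 + I)*(-1/(7*P)) = -(157 + I)/(7*P))
g(8*(1 + 5), 1/(105 + sqrt(-88 - 84))) - 1*26051 = (-157 - 8*(1 + 5))/(7*(1/(105 + sqrt(-88 - 84)))) - 1*26051 = (-157 - 8*6)/(7*(1/(105 + sqrt(-172)))) - 26051 = (-157 - 1*48)/(7*(1/(105 + 2*I*sqrt(43)))) - 26051 = (105 + 2*I*sqrt(43))*(-157 - 48)/7 - 26051 = (1/7)*(105 + 2*I*sqrt(43))*(-205) - 26051 = (-3075 - 410*I*sqrt(43)/7) - 26051 = -29126 - 410*I*sqrt(43)/7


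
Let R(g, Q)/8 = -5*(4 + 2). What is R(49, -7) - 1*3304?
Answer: -3544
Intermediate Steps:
R(g, Q) = -240 (R(g, Q) = 8*(-5*(4 + 2)) = 8*(-5*6) = 8*(-30) = -240)
R(49, -7) - 1*3304 = -240 - 1*3304 = -240 - 3304 = -3544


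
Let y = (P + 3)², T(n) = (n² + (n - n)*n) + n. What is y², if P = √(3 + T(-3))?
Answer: 1296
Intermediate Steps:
T(n) = n + n² (T(n) = (n² + 0*n) + n = (n² + 0) + n = n² + n = n + n²)
P = 3 (P = √(3 - 3*(1 - 3)) = √(3 - 3*(-2)) = √(3 + 6) = √9 = 3)
y = 36 (y = (3 + 3)² = 6² = 36)
y² = 36² = 1296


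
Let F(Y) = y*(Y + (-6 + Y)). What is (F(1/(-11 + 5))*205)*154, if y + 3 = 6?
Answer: -599830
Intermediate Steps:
y = 3 (y = -3 + 6 = 3)
F(Y) = -18 + 6*Y (F(Y) = 3*(Y + (-6 + Y)) = 3*(-6 + 2*Y) = -18 + 6*Y)
(F(1/(-11 + 5))*205)*154 = ((-18 + 6/(-11 + 5))*205)*154 = ((-18 + 6/(-6))*205)*154 = ((-18 + 6*(-1/6))*205)*154 = ((-18 - 1)*205)*154 = -19*205*154 = -3895*154 = -599830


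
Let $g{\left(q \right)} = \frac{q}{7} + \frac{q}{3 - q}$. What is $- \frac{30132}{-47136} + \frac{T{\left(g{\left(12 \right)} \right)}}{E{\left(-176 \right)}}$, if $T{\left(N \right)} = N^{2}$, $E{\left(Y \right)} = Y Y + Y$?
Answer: $\frac{2131666387}{3334577400} \approx 0.63926$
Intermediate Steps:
$g{\left(q \right)} = \frac{q}{7} + \frac{q}{3 - q}$ ($g{\left(q \right)} = q \frac{1}{7} + \frac{q}{3 - q} = \frac{q}{7} + \frac{q}{3 - q}$)
$E{\left(Y \right)} = Y + Y^{2}$ ($E{\left(Y \right)} = Y^{2} + Y = Y + Y^{2}$)
$- \frac{30132}{-47136} + \frac{T{\left(g{\left(12 \right)} \right)}}{E{\left(-176 \right)}} = - \frac{30132}{-47136} + \frac{\left(\frac{1}{7} \cdot 12 \frac{1}{-3 + 12} \left(-10 + 12\right)\right)^{2}}{\left(-176\right) \left(1 - 176\right)} = \left(-30132\right) \left(- \frac{1}{47136}\right) + \frac{\left(\frac{1}{7} \cdot 12 \cdot \frac{1}{9} \cdot 2\right)^{2}}{\left(-176\right) \left(-175\right)} = \frac{2511}{3928} + \frac{\left(\frac{1}{7} \cdot 12 \cdot \frac{1}{9} \cdot 2\right)^{2}}{30800} = \frac{2511}{3928} + \left(\frac{8}{21}\right)^{2} \cdot \frac{1}{30800} = \frac{2511}{3928} + \frac{64}{441} \cdot \frac{1}{30800} = \frac{2511}{3928} + \frac{4}{848925} = \frac{2131666387}{3334577400}$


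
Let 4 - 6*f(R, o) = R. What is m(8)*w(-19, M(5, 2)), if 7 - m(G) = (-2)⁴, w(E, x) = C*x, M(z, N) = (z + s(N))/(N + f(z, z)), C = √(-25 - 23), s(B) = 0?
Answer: -1080*I*√3/11 ≈ -170.06*I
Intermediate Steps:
f(R, o) = ⅔ - R/6
C = 4*I*√3 (C = √(-48) = 4*I*√3 ≈ 6.9282*I)
M(z, N) = z/(⅔ + N - z/6) (M(z, N) = (z + 0)/(N + (⅔ - z/6)) = z/(⅔ + N - z/6))
w(E, x) = 4*I*x*√3 (w(E, x) = (4*I*√3)*x = 4*I*x*√3)
m(G) = -9 (m(G) = 7 - 1*(-2)⁴ = 7 - 1*16 = 7 - 16 = -9)
m(8)*w(-19, M(5, 2)) = -36*I*6*5/(4 - 1*5 + 6*2)*√3 = -36*I*6*5/(4 - 5 + 12)*√3 = -36*I*6*5/11*√3 = -36*I*6*5*(1/11)*√3 = -36*I*30*√3/11 = -1080*I*√3/11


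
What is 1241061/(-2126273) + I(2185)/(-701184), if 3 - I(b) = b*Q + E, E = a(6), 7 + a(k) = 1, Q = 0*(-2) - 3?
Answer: -73680747683/124242383936 ≈ -0.59304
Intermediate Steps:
Q = -3 (Q = 0 - 3 = -3)
a(k) = -6 (a(k) = -7 + 1 = -6)
E = -6
I(b) = 9 + 3*b (I(b) = 3 - (b*(-3) - 6) = 3 - (-3*b - 6) = 3 - (-6 - 3*b) = 3 + (6 + 3*b) = 9 + 3*b)
1241061/(-2126273) + I(2185)/(-701184) = 1241061/(-2126273) + (9 + 3*2185)/(-701184) = 1241061*(-1/2126273) + (9 + 6555)*(-1/701184) = -1241061/2126273 + 6564*(-1/701184) = -1241061/2126273 - 547/58432 = -73680747683/124242383936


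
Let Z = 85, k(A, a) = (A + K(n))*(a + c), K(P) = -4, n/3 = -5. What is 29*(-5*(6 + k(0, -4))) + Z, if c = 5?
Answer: -205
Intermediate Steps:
n = -15 (n = 3*(-5) = -15)
k(A, a) = (-4 + A)*(5 + a) (k(A, a) = (A - 4)*(a + 5) = (-4 + A)*(5 + a))
29*(-5*(6 + k(0, -4))) + Z = 29*(-5*(6 + (-20 - 4*(-4) + 5*0 + 0*(-4)))) + 85 = 29*(-5*(6 + (-20 + 16 + 0 + 0))) + 85 = 29*(-5*(6 - 4)) + 85 = 29*(-5*2) + 85 = 29*(-10) + 85 = -290 + 85 = -205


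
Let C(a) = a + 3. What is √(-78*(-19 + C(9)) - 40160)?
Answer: I*√39614 ≈ 199.03*I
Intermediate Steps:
C(a) = 3 + a
√(-78*(-19 + C(9)) - 40160) = √(-78*(-19 + (3 + 9)) - 40160) = √(-78*(-19 + 12) - 40160) = √(-78*(-7) - 40160) = √(546 - 40160) = √(-39614) = I*√39614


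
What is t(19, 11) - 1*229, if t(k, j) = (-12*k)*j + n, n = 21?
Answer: -2716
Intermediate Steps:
t(k, j) = 21 - 12*j*k (t(k, j) = (-12*k)*j + 21 = -12*j*k + 21 = 21 - 12*j*k)
t(19, 11) - 1*229 = (21 - 12*11*19) - 1*229 = (21 - 2508) - 229 = -2487 - 229 = -2716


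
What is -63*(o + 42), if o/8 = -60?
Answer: 27594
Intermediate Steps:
o = -480 (o = 8*(-60) = -480)
-63*(o + 42) = -63*(-480 + 42) = -63*(-438) = 27594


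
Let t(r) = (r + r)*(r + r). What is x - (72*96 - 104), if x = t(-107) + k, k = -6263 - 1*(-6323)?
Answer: 39048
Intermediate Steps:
t(r) = 4*r² (t(r) = (2*r)*(2*r) = 4*r²)
k = 60 (k = -6263 + 6323 = 60)
x = 45856 (x = 4*(-107)² + 60 = 4*11449 + 60 = 45796 + 60 = 45856)
x - (72*96 - 104) = 45856 - (72*96 - 104) = 45856 - (6912 - 104) = 45856 - 1*6808 = 45856 - 6808 = 39048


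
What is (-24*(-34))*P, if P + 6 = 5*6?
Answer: 19584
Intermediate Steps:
P = 24 (P = -6 + 5*6 = -6 + 30 = 24)
(-24*(-34))*P = -24*(-34)*24 = 816*24 = 19584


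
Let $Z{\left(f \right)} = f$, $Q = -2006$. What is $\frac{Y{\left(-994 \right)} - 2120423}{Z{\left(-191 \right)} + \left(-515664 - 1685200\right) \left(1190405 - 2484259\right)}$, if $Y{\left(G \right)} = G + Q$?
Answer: $- \frac{2123423}{2847596689665} \approx -7.4569 \cdot 10^{-7}$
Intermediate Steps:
$Y{\left(G \right)} = -2006 + G$ ($Y{\left(G \right)} = G - 2006 = -2006 + G$)
$\frac{Y{\left(-994 \right)} - 2120423}{Z{\left(-191 \right)} + \left(-515664 - 1685200\right) \left(1190405 - 2484259\right)} = \frac{\left(-2006 - 994\right) - 2120423}{-191 + \left(-515664 - 1685200\right) \left(1190405 - 2484259\right)} = \frac{-3000 - 2120423}{-191 - -2847596689856} = - \frac{2123423}{-191 + 2847596689856} = - \frac{2123423}{2847596689665}$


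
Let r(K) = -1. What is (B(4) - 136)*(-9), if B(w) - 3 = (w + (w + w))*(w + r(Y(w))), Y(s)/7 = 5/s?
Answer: 873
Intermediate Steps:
Y(s) = 35/s (Y(s) = 7*(5/s) = 35/s)
B(w) = 3 + 3*w*(-1 + w) (B(w) = 3 + (w + (w + w))*(w - 1) = 3 + (w + 2*w)*(-1 + w) = 3 + (3*w)*(-1 + w) = 3 + 3*w*(-1 + w))
(B(4) - 136)*(-9) = ((3 - 3*4 + 3*4**2) - 136)*(-9) = ((3 - 12 + 3*16) - 136)*(-9) = ((3 - 12 + 48) - 136)*(-9) = (39 - 136)*(-9) = -97*(-9) = 873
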